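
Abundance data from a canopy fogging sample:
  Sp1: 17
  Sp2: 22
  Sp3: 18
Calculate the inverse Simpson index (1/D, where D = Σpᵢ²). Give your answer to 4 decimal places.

Total N = 17+22+18 = 57, so the proportions are 0.2982456, 0.3859649, 0.3157895 (working shown to 7 dp, full precision carried).
D = 0.2982456² + 0.3859649² + 0.3157895² = 0.0889504 + 0.1489689 + 0.0997230 = 0.3376424.
So 1/D = 2.961714, i.e. 2.9617 to 4 decimal places.

2.9617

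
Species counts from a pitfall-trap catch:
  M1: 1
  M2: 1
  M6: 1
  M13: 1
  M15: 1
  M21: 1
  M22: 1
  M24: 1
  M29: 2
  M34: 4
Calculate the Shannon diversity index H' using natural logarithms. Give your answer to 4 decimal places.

Total N = 1+1+1+1+1+1+1+1+2+4 = 14, so the proportions are 0.071429, 0.071429, 0.071429, 0.071429, 0.071429, 0.071429, 0.071429, 0.071429, 0.142857, 0.285714 (working shown to 6 dp, full precision carried).
Each pᵢ ln pᵢ term: 0.071429×(-2.639057)=-0.188504, 0.071429×(-2.639057)=-0.188504, 0.071429×(-2.639057)=-0.188504, 0.071429×(-2.639057)=-0.188504, 0.071429×(-2.639057)=-0.188504, 0.071429×(-2.639057)=-0.188504, 0.071429×(-2.639057)=-0.188504, 0.071429×(-2.639057)=-0.188504, 0.142857×(-1.945910)=-0.277987, 0.285714×(-1.252763)=-0.357932.
Sum = -2.143952, so H' = 2.1440.

2.1440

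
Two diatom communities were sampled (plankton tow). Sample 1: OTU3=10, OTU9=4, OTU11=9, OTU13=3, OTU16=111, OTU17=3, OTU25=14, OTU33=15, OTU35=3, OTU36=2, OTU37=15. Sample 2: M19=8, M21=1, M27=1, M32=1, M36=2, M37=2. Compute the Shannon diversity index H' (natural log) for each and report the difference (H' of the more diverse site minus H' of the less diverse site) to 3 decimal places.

Sample 1: N=189, proportions 0.05291, 0.02116, 0.04762, 0.01587, 0.5873, 0.01587, 0.07407, 0.07937, 0.01587, 0.01058, 0.07937, giving H' = 1.53505 (working shown to 5 dp, full precision carried).
Sample 2: N=15, proportions 0.53333, 0.06667, 0.06667, 0.06667, 0.13333, 0.13333, giving H' = 1.41418.
Difference = |1.53505 − 1.41418| = 0.12087, i.e. 0.121 to 3 decimal places.

0.121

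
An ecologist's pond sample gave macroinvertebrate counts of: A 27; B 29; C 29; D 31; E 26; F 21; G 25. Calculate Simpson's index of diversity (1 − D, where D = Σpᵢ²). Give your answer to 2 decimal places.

0.86

Total N = 27+29+29+31+26+21+25 = 188, so the proportions are 0.1436, 0.1543, 0.1543, 0.1649, 0.1383, 0.1117, 0.133 (working shown to 4 dp, full precision carried).
D = 0.1436² + 0.1543² + 0.1543² + 0.1649² + 0.1383² + 0.1117² + 0.133² = 0.0206 + 0.0238 + 0.0238 + 0.0272 + 0.0191 + 0.0125 + 0.0177 = 0.1447.
So 1 − D = 0.8553, i.e. 0.86 to 2 decimal places.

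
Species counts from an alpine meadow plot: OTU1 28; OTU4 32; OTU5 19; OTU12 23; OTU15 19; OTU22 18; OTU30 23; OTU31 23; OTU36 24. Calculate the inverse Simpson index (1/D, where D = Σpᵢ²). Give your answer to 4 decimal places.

Total N = 28+32+19+23+19+18+23+23+24 = 209, so the proportions are 0.13397129, 0.15311005, 0.09090909, 0.11004785, 0.09090909, 0.0861244, 0.11004785, 0.11004785, 0.11483254 (working shown to 8 dp, full precision carried).
D = 0.13397129² + 0.15311005² + 0.09090909² + 0.11004785² + 0.09090909² + 0.0861244² + 0.11004785² + 0.11004785² + 0.11483254² = 0.01794831 + 0.02344269 + 0.00826446 + 0.01211053 + 0.00826446 + 0.00741741 + 0.01211053 + 0.01211053 + 0.01318651 = 0.11485543.
So 1/D = 8.706598, i.e. 8.7066 to 4 decimal places.

8.7066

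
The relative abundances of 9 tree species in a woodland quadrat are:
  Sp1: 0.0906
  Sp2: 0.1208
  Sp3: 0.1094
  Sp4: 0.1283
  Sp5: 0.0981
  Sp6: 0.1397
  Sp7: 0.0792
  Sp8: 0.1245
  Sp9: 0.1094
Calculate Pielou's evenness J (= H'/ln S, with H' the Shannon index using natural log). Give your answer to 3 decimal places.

0.994

H' = −Σ pᵢ ln pᵢ = −((-0.21756) + (-0.25533) + (-0.24207) + (-0.26345) + (-0.22777) + (-0.27497) + (-0.20083) + (-0.25939) + (-0.24207)) = 2.18343 (working shown to 5 dp, full precision carried).
With S = 9 species, ln S = 2.19722, so J = 2.18343/2.19722 = 0.99372, i.e. 0.994 to 3 decimal places.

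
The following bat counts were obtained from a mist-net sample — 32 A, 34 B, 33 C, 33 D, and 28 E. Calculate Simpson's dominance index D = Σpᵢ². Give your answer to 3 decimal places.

Total N = 32+34+33+33+28 = 160, so the proportions are 0.2, 0.2125, 0.20625, 0.20625, 0.175 (working shown to 5 dp, full precision carried).
D = 0.2² + 0.2125² + 0.20625² + 0.20625² + 0.175² = 0.04000 + 0.04516 + 0.04254 + 0.04254 + 0.03062 = 0.20086.
To 3 decimal places, D = 0.201.

0.201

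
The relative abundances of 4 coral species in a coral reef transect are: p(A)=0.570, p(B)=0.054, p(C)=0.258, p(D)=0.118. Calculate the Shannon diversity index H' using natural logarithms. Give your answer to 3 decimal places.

1.080

Each pᵢ ln pᵢ term (working shown to 5 dp, full precision carried): 0.57×(-0.56212)=-0.32041, 0.054×(-2.91877)=-0.15761, 0.258×(-1.35480)=-0.34954, 0.118×(-2.13707)=-0.25217.
Sum = -1.07973, so H' = 1.080.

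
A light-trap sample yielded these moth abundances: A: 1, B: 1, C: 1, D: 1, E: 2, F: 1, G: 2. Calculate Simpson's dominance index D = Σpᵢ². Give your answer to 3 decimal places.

Total N = 1+1+1+1+2+1+2 = 9, so the proportions are 0.111111, 0.111111, 0.111111, 0.111111, 0.222222, 0.111111, 0.222222 (working shown to 6 dp, full precision carried).
D = 0.111111² + 0.111111² + 0.111111² + 0.111111² + 0.222222² + 0.111111² + 0.222222² = 0.012346 + 0.012346 + 0.012346 + 0.012346 + 0.049383 + 0.012346 + 0.049383 = 0.160494.
To 3 decimal places, D = 0.160.

0.160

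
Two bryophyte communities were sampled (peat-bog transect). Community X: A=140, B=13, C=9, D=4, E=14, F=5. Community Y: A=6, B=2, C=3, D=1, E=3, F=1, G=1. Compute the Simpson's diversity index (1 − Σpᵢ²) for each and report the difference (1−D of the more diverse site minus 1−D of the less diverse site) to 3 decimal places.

Community X: N=185, proportions 0.75676, 0.07027, 0.04865, 0.02162, 0.07568, 0.02703, giving 1−D = 0.41309 (working shown to 5 dp, full precision carried).
Community Y: N=17, proportions 0.35294, 0.11765, 0.17647, 0.05882, 0.17647, 0.05882, 0.05882, giving 1−D = 0.78893.
Difference = |0.41309 − 0.78893| = 0.37584, i.e. 0.376 to 3 decimal places.

0.376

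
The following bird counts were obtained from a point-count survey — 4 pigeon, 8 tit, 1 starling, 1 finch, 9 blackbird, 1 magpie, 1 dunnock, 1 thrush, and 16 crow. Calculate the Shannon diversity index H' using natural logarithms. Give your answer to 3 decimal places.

Total N = 4+8+1+1+9+1+1+1+16 = 42, so the proportions are 0.095238, 0.190476, 0.02381, 0.02381, 0.214286, 0.02381, 0.02381, 0.02381, 0.380952 (working shown to 6 dp, full precision carried).
Each pᵢ ln pᵢ term: 0.095238×(-2.351375)=-0.223941, 0.190476×(-1.658228)=-0.315853, 0.02381×(-3.737670)=-0.088992, 0.02381×(-3.737670)=-0.088992, 0.214286×(-1.540445)=-0.330095, 0.02381×(-3.737670)=-0.088992, 0.02381×(-3.737670)=-0.088992, 0.02381×(-3.737670)=-0.088992, 0.380952×(-0.965081)=-0.367650.
Sum = -1.682499, so H' = 1.682.

1.682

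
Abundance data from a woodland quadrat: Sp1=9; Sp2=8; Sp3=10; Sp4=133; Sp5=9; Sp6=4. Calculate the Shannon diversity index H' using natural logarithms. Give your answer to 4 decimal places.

Total N = 9+8+10+133+9+4 = 173, so the proportions are 0.052023, 0.046243, 0.057803, 0.768786, 0.052023, 0.023121 (working shown to 6 dp, full precision carried).
Each pᵢ ln pᵢ term: 0.052023×(-2.956067)=-0.153784, 0.046243×(-3.073850)=-0.142143, 0.057803×(-2.850707)=-0.164781, 0.768786×(-0.262942)=-0.202147, 0.052023×(-2.956067)=-0.153784, 0.023121×(-3.766997)=-0.087098.
Sum = -0.903736, so H' = 0.9037.

0.9037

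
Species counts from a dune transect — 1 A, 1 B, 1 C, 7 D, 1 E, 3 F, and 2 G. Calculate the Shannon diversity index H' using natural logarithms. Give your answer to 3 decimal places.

1.629

Total N = 1+1+1+7+1+3+2 = 16, so the proportions are 0.0625, 0.0625, 0.0625, 0.4375, 0.0625, 0.1875, 0.125 (working shown to 5 dp, full precision carried).
Each pᵢ ln pᵢ term: 0.0625×(-2.77259)=-0.17329, 0.0625×(-2.77259)=-0.17329, 0.0625×(-2.77259)=-0.17329, 0.4375×(-0.82668)=-0.36167, 0.0625×(-2.77259)=-0.17329, 0.1875×(-1.67398)=-0.31387, 0.125×(-2.07944)=-0.25993.
Sum = -1.62862, so H' = 1.629.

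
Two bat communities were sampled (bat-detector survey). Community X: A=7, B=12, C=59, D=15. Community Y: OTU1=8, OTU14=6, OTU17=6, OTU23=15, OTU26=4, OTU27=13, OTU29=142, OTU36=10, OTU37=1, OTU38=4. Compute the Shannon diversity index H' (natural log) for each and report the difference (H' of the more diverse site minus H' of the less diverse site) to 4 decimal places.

Community X: N=93, proportions 0.075269, 0.129032, 0.634409, 0.16129, giving H' = 1.041893 (working shown to 6 dp, full precision carried).
Community Y: N=209, proportions 0.038278, 0.028708, 0.028708, 0.07177, 0.019139, 0.062201, 0.679426, 0.047847, 0.004785, 0.019139, giving H' = 1.275610.
Difference = |1.041893 − 1.275610| = 0.233717, i.e. 0.2337 to 4 decimal places.

0.2337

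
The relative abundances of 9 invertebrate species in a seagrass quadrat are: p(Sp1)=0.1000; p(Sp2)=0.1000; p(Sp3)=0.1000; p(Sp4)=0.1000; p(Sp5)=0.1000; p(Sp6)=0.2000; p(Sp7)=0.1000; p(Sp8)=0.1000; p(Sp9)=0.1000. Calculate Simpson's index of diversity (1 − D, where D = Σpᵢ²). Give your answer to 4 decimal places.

D = 0.1² + 0.1² + 0.1² + 0.1² + 0.1² + 0.2² + 0.1² + 0.1² + 0.1² = 0.010000 + 0.010000 + 0.010000 + 0.010000 + 0.010000 + 0.040000 + 0.010000 + 0.010000 + 0.010000 = 0.120000 (working shown to 6 dp, full precision carried).
So 1 − D = 0.880000, i.e. 0.8800 to 4 decimal places.

0.8800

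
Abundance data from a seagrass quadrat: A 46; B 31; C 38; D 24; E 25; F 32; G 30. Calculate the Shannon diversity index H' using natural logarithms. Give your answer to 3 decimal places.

1.923

Total N = 46+31+38+24+25+32+30 = 226, so the proportions are 0.20354, 0.13717, 0.16814, 0.10619, 0.11062, 0.14159, 0.13274 (working shown to 5 dp, full precision carried).
Each pᵢ ln pᵢ term: 0.20354×(-1.59189)=-0.32401, 0.13717×(-1.98655)=-0.27249, 0.16814×(-1.78295)=-0.29979, 0.10619×(-2.24248)=-0.23814, 0.11062×(-2.20166)=-0.24355, 0.14159×(-1.95480)=-0.27679, 0.13274×(-2.01934)=-0.26805.
Sum = -1.92282, so H' = 1.923.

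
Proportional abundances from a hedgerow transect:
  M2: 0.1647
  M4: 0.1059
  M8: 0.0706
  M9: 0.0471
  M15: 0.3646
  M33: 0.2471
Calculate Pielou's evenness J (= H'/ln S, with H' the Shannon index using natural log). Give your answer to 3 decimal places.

H' = −Σ pᵢ ln pᵢ = −((-0.29706) + (-0.23777) + (-0.18714) + (-0.14391) + (-0.36786) + (-0.34544)) = 1.57919 (working shown to 5 dp, full precision carried).
With S = 6 species, ln S = 1.79176, so J = 1.57919/1.79176 = 0.88136, i.e. 0.881 to 3 decimal places.

0.881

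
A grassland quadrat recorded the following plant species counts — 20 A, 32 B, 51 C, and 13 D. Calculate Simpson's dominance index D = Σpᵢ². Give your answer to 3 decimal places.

0.312

Total N = 20+32+51+13 = 116, so the proportions are 0.17241, 0.27586, 0.43966, 0.11207 (working shown to 5 dp, full precision carried).
D = 0.17241² + 0.27586² + 0.43966² + 0.11207² = 0.02973 + 0.07610 + 0.19330 + 0.01256 = 0.31168.
To 3 decimal places, D = 0.312.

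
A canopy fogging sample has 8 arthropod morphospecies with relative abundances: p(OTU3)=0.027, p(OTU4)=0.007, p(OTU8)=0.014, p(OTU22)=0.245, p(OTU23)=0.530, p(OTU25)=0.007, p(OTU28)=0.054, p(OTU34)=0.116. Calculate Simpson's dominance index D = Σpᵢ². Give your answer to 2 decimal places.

0.36

D = 0.027² + 0.007² + 0.014² + 0.245² + 0.53² + 0.007² + 0.054² + 0.116² = 0.0007 + 0.0000 + 0.0002 + 0.0600 + 0.2809 + 0.0000 + 0.0029 + 0.0135 = 0.3583 (working shown to 4 dp, full precision carried).
To 2 decimal places, D = 0.36.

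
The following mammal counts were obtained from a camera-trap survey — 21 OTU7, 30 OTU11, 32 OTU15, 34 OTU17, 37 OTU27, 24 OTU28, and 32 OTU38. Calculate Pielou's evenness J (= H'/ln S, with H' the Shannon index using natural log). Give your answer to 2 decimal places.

0.99

Total N = 21+30+32+34+37+24+32 = 210, so the proportions are 0.1, 0.1429, 0.1524, 0.1619, 0.1762, 0.1143, 0.1524 (working shown to 4 dp, full precision carried).
H' = −Σ pᵢ ln pᵢ = −((-0.2303) + (-0.2780) + (-0.2867) + (-0.2948) + (-0.3059) + (-0.2479) + (-0.2867)) = 1.9302.
With S = 7 species, ln S = 1.9459, so J = 1.9302/1.9459 = 0.9919, i.e. 0.99 to 2 decimal places.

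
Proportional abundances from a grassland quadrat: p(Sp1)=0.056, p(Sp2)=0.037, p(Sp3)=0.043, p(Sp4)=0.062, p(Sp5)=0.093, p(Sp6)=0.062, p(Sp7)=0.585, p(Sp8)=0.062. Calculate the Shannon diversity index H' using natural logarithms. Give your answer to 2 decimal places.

1.47

Each pᵢ ln pᵢ term (working shown to 4 dp, full precision carried): 0.056×(-2.8824)=-0.1614, 0.037×(-3.2968)=-0.1220, 0.043×(-3.1466)=-0.1353, 0.062×(-2.7806)=-0.1724, 0.093×(-2.3752)=-0.2209, 0.062×(-2.7806)=-0.1724, 0.585×(-0.5361)=-0.3136, 0.062×(-2.7806)=-0.1724.
Sum = -1.4704, so H' = 1.47.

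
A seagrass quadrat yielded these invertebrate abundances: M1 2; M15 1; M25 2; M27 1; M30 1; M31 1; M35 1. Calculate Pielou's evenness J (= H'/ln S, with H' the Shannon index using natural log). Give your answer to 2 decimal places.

0.97

Total N = 2+1+2+1+1+1+1 = 9, so the proportions are 0.2222, 0.1111, 0.2222, 0.1111, 0.1111, 0.1111, 0.1111 (working shown to 4 dp, full precision carried).
H' = −Σ pᵢ ln pᵢ = −((-0.3342) + (-0.2441) + (-0.3342) + (-0.2441) + (-0.2441) + (-0.2441) + (-0.2441)) = 1.8892.
With S = 7 species, ln S = 1.9459, so J = 1.8892/1.9459 = 0.9708, i.e. 0.97 to 2 decimal places.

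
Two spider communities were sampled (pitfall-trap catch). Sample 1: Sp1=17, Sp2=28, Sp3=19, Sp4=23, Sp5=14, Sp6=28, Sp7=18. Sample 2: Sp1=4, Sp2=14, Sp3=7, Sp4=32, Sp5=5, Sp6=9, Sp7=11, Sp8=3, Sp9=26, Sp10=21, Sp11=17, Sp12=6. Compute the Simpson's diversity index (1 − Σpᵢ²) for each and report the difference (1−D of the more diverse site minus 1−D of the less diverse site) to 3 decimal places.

0.028

Sample 1: N=147, proportions 0.11565, 0.19048, 0.12925, 0.15646, 0.09524, 0.19048, 0.12245, giving 1−D = 0.84881 (working shown to 5 dp, full precision carried).
Sample 2: N=155, proportions 0.02581, 0.09032, 0.04516, 0.20645, 0.03226, 0.05806, 0.07097, 0.01935, 0.16774, 0.13548, 0.10968, 0.03871, giving 1−D = 0.87667.
Difference = |0.84881 − 0.87667| = 0.02786, i.e. 0.028 to 3 decimal places.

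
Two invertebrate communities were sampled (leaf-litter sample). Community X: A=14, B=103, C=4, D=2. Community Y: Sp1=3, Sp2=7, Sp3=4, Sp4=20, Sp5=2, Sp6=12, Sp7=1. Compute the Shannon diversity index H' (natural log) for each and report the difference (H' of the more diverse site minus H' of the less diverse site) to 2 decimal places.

1.00

Community X: N=123, proportions 0.1138, 0.8374, 0.0325, 0.0163, giving H' = 0.5743 (working shown to 4 dp, full precision carried).
Community Y: N=49, proportions 0.0612, 0.1429, 0.0816, 0.4082, 0.0408, 0.2449, 0.0204, giving H' = 1.5738.
Difference = |0.5743 − 1.5738| = 0.9995, i.e. 1.00 to 2 decimal places.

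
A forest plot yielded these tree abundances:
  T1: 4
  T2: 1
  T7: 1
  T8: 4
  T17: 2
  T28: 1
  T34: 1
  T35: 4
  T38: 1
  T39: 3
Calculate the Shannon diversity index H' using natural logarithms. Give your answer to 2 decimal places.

Total N = 4+1+1+4+2+1+1+4+1+3 = 22, so the proportions are 0.1818, 0.0455, 0.0455, 0.1818, 0.0909, 0.0455, 0.0455, 0.1818, 0.0455, 0.1364 (working shown to 4 dp, full precision carried).
Each pᵢ ln pᵢ term: 0.1818×(-1.7047)=-0.3100, 0.0455×(-3.0910)=-0.1405, 0.0455×(-3.0910)=-0.1405, 0.1818×(-1.7047)=-0.3100, 0.0909×(-2.3979)=-0.2180, 0.0455×(-3.0910)=-0.1405, 0.0455×(-3.0910)=-0.1405, 0.1818×(-1.7047)=-0.3100, 0.0455×(-3.0910)=-0.1405, 0.1364×(-1.9924)=-0.2717.
Sum = -2.1221, so H' = 2.12.

2.12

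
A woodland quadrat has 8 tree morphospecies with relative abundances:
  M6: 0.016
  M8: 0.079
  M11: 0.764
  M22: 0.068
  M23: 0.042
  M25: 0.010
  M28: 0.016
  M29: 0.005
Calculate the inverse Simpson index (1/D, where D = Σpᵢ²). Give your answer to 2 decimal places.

1.68

D = 0.016² + 0.079² + 0.764² + 0.068² + 0.042² + 0.01² + 0.016² + 0.005² = 0.00026 + 0.00624 + 0.58370 + 0.00462 + 0.00176 + 0.00010 + 0.00026 + 0.00003 = 0.59696 (working shown to 5 dp, full precision carried).
So 1/D = 1.6751, i.e. 1.68 to 2 decimal places.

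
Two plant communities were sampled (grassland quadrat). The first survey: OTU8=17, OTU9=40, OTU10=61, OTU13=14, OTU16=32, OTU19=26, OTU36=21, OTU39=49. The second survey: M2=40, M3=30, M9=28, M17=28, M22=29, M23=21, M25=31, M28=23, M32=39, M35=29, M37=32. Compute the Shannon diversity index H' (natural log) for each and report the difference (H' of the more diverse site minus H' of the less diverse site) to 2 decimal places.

The first survey: N=260, proportions 0.0654, 0.1538, 0.2346, 0.0538, 0.1231, 0.1, 0.0808, 0.1885, giving H' = 1.9696 (working shown to 4 dp, full precision carried).
The second survey: N=330, proportions 0.1212, 0.0909, 0.0848, 0.0848, 0.0879, 0.0636, 0.0939, 0.0697, 0.1182, 0.0879, 0.097, giving H' = 2.3816.
Difference = |1.9696 − 2.3816| = 0.4120, i.e. 0.41 to 2 decimal places.

0.41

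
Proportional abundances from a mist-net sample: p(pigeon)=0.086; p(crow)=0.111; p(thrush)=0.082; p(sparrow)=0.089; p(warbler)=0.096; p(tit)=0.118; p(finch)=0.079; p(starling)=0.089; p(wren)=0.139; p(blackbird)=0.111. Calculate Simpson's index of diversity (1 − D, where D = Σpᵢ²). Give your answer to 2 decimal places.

0.90

D = 0.086² + 0.111² + 0.082² + 0.089² + 0.096² + 0.118² + 0.079² + 0.089² + 0.139² + 0.111² = 0.0074 + 0.0123 + 0.0067 + 0.0079 + 0.0092 + 0.0139 + 0.0062 + 0.0079 + 0.0193 + 0.0123 = 0.1033 (working shown to 4 dp, full precision carried).
So 1 − D = 0.8967, i.e. 0.90 to 2 decimal places.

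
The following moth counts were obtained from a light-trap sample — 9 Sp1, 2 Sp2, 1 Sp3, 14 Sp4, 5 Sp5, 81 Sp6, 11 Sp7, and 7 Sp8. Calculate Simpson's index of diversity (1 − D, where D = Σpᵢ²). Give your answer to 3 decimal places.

Total N = 9+2+1+14+5+81+11+7 = 130, so the proportions are 0.06923, 0.01538, 0.00769, 0.10769, 0.03846, 0.62308, 0.08462, 0.05385 (working shown to 5 dp, full precision carried).
D = 0.06923² + 0.01538² + 0.00769² + 0.10769² + 0.03846² + 0.62308² + 0.08462² + 0.05385² = 0.00479 + 0.00024 + 0.00006 + 0.01160 + 0.00148 + 0.38822 + 0.00716 + 0.00290 = 0.41645.
So 1 − D = 0.58355, i.e. 0.584 to 3 decimal places.

0.584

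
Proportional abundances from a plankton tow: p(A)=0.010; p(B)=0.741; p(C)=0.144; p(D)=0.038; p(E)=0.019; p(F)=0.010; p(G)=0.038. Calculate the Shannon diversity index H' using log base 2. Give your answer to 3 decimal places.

1.323

Each pᵢ log₂ pᵢ term (working shown to 5 dp, full precision carried): 0.01×(-6.64386)=-0.06644, 0.741×(-0.43245)=-0.32045, 0.144×(-2.79586)=-0.40260, 0.038×(-4.71786)=-0.17928, 0.019×(-5.71786)=-0.10864, 0.01×(-6.64386)=-0.06644, 0.038×(-4.71786)=-0.17928.
Sum = -1.32313, so H' = 1.323.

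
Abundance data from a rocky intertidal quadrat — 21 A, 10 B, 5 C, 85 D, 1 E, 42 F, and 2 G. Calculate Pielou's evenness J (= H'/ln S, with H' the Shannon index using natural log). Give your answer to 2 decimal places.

Total N = 21+10+5+85+1+42+2 = 166, so the proportions are 0.1265, 0.0602, 0.0301, 0.512, 0.006, 0.253, 0.012 (working shown to 4 dp, full precision carried).
H' = −Σ pᵢ ln pᵢ = −((-0.2615) + (-0.1692) + (-0.1055) + (-0.3427) + (-0.0308) + (-0.3477) + (-0.0532)) = 1.3108.
With S = 7 species, ln S = 1.9459, so J = 1.3108/1.9459 = 0.6736, i.e. 0.67 to 2 decimal places.

0.67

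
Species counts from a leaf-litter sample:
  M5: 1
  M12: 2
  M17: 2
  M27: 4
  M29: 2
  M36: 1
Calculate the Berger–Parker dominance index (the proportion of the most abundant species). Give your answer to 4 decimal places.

Total N = 1+2+2+4+2+1 = 12, so the proportions are 0.083333, 0.166667, 0.166667, 0.333333, 0.166667, 0.083333 (working shown to 6 dp, full precision carried).
The largest proportion is 0.333333, i.e. d = 0.3333 to 4 decimal places.

0.3333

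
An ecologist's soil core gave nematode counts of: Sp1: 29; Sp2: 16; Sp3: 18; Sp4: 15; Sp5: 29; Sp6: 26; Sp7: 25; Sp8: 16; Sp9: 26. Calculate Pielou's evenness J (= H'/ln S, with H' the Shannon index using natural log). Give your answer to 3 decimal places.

Total N = 29+16+18+15+29+26+25+16+26 = 200, so the proportions are 0.145, 0.08, 0.09, 0.075, 0.145, 0.13, 0.125, 0.08, 0.13 (working shown to 5 dp, full precision carried).
H' = −Σ pᵢ ln pᵢ = −((-0.28000) + (-0.20206) + (-0.21672) + (-0.19427) + (-0.28000) + (-0.26523) + (-0.25993) + (-0.20206) + (-0.26523)) = 2.16549.
With S = 9 species, ln S = 2.19722, so J = 2.16549/2.19722 = 0.98555, i.e. 0.986 to 3 decimal places.

0.986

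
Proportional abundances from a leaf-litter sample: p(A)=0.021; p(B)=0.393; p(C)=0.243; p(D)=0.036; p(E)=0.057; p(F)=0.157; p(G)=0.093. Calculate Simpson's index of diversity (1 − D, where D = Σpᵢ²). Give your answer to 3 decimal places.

0.748

D = 0.021² + 0.393² + 0.243² + 0.036² + 0.057² + 0.157² + 0.093² = 0.00044 + 0.15445 + 0.05905 + 0.00130 + 0.00325 + 0.02465 + 0.00865 = 0.25178 (working shown to 5 dp, full precision carried).
So 1 − D = 0.74822, i.e. 0.748 to 3 decimal places.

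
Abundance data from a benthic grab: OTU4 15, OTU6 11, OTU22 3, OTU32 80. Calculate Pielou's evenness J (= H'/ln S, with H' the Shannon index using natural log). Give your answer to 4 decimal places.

Total N = 15+11+3+80 = 109, so the proportions are 0.137615, 0.100917, 0.027523, 0.733945 (working shown to 6 dp, full precision carried).
H' = −Σ pᵢ ln pᵢ = −((-0.272931) + (-0.231449) + (-0.098883) + (-0.227025)) = 0.830288.
With S = 4 species, ln S = 1.386294, so J = 0.830288/1.386294 = 0.598926, i.e. 0.5989 to 4 decimal places.

0.5989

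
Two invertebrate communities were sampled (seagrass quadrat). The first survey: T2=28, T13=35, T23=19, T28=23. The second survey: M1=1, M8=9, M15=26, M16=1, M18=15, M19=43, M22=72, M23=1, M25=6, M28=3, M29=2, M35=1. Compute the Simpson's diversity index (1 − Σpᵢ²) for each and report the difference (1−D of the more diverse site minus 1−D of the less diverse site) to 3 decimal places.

The first survey: N=105, proportions 0.26667, 0.33333, 0.18095, 0.21905, giving 1−D = 0.73705 (working shown to 5 dp, full precision carried).
The second survey: N=180, proportions 0.00556, 0.05, 0.14444, 0.00556, 0.08333, 0.23889, 0.4, 0.00556, 0.03333, 0.01667, 0.01111, 0.00556, giving 1−D = 0.75099.
Difference = |0.73705 − 0.75099| = 0.01394, i.e. 0.014 to 3 decimal places.

0.014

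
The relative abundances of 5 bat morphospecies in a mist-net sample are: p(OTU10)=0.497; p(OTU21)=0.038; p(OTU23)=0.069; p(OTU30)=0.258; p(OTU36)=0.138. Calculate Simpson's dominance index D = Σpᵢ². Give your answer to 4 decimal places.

0.3388

D = 0.497² + 0.038² + 0.069² + 0.258² + 0.138² = 0.247009 + 0.001444 + 0.004761 + 0.066564 + 0.019044 = 0.338822 (working shown to 6 dp, full precision carried).
To 4 decimal places, D = 0.3388.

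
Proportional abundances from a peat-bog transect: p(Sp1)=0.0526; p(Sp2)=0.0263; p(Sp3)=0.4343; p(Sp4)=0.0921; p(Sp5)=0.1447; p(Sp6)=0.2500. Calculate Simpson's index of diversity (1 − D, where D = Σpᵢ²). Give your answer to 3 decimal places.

D = 0.0526² + 0.0263² + 0.4343² + 0.0921² + 0.1447² + 0.25² = 0.00277 + 0.00069 + 0.18862 + 0.00848 + 0.02094 + 0.06250 = 0.28400 (working shown to 5 dp, full precision carried).
So 1 − D = 0.71600, i.e. 0.716 to 3 decimal places.

0.716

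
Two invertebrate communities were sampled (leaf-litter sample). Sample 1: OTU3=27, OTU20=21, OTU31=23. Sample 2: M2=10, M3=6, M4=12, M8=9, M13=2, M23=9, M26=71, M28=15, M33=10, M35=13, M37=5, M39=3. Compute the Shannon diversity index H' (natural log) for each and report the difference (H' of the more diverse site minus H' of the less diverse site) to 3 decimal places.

Sample 1: N=71, proportions 0.38028, 0.29577, 0.32394, giving H' = 1.09312 (working shown to 5 dp, full precision carried).
Sample 2: N=165, proportions 0.06061, 0.03636, 0.07273, 0.05455, 0.01212, 0.05455, 0.4303, 0.09091, 0.06061, 0.07879, 0.0303, 0.01818, giving H' = 1.98161.
Difference = |1.09312 − 1.98161| = 0.88849, i.e. 0.888 to 3 decimal places.

0.888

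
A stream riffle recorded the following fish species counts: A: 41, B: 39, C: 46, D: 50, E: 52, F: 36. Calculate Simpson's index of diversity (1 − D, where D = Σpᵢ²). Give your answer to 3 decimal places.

0.830

Total N = 41+39+46+50+52+36 = 264, so the proportions are 0.1553, 0.14773, 0.17424, 0.18939, 0.19697, 0.13636 (working shown to 5 dp, full precision carried).
D = 0.1553² + 0.14773² + 0.17424² + 0.18939² + 0.19697² + 0.13636² = 0.02412 + 0.02182 + 0.03036 + 0.03587 + 0.03880 + 0.01860 = 0.16956.
So 1 − D = 0.83044, i.e. 0.830 to 3 decimal places.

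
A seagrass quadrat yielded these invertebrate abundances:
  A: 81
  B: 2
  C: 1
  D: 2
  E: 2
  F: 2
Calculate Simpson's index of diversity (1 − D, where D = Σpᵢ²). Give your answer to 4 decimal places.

Total N = 81+2+1+2+2+2 = 90, so the proportions are 0.9, 0.022222, 0.011111, 0.022222, 0.022222, 0.022222 (working shown to 6 dp, full precision carried).
D = 0.9² + 0.022222² + 0.011111² + 0.022222² + 0.022222² + 0.022222² = 0.810000 + 0.000494 + 0.000123 + 0.000494 + 0.000494 + 0.000494 = 0.812099.
So 1 − D = 0.187901, i.e. 0.1879 to 4 decimal places.

0.1879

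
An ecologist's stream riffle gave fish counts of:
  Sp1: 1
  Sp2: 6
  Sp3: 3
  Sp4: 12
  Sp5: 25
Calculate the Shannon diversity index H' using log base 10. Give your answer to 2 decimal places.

Total N = 1+6+3+12+25 = 47, so the proportions are 0.0213, 0.1277, 0.0638, 0.2553, 0.5319 (working shown to 4 dp, full precision carried).
Each pᵢ log₁₀ pᵢ term: 0.0213×(-1.6721)=-0.0356, 0.1277×(-0.8939)=-0.1141, 0.0638×(-1.1950)=-0.0763, 0.2553×(-0.5929)=-0.1514, 0.5319×(-0.2742)=-0.1458.
Sum = -0.5232, so H' = 0.52.

0.52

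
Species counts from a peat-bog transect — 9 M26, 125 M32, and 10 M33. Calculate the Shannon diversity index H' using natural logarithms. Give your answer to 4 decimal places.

Total N = 9+125+10 = 144, so the proportions are 0.0625, 0.868056, 0.069444 (working shown to 6 dp, full precision carried).
Each pᵢ ln pᵢ term: 0.0625×(-2.772589)=-0.173287, 0.868056×(-0.141500)=-0.122829, 0.069444×(-2.667228)=-0.185224.
Sum = -0.481340, so H' = 0.4813.

0.4813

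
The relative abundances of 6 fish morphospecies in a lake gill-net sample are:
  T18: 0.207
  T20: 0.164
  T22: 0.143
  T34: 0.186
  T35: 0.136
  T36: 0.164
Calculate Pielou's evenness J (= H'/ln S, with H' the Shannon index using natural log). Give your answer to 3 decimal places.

H' = −Σ pᵢ ln pᵢ = −((-0.32603) + (-0.29649) + (-0.27812) + (-0.31285) + (-0.27133) + (-0.29649)) = 1.78133 (working shown to 5 dp, full precision carried).
With S = 6 species, ln S = 1.79176, so J = 1.78133/1.79176 = 0.99418, i.e. 0.994 to 3 decimal places.

0.994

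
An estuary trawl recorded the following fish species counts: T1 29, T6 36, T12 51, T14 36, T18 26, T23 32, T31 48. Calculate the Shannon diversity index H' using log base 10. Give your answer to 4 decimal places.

Total N = 29+36+51+36+26+32+48 = 258, so the proportions are 0.112403, 0.139535, 0.197674, 0.139535, 0.100775, 0.124031, 0.186047 (working shown to 6 dp, full precision carried).
Each pᵢ log₁₀ pᵢ term: 0.112403×(-0.949222)=-0.106695, 0.139535×(-0.855317)=-0.119347, 0.197674×(-0.704050)=-0.139173, 0.139535×(-0.855317)=-0.119347, 0.100775×(-0.996646)=-0.100437, 0.124031×(-0.906470)=-0.112430, 0.186047×(-0.730378)=-0.135884.
Sum = -0.833313, so H' = 0.8333.

0.8333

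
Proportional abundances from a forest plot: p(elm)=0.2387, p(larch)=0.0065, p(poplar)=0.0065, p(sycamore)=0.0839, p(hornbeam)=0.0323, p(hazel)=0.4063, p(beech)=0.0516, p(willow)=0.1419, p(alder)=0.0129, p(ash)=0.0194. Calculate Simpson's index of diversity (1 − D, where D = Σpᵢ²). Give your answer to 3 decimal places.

0.746

D = 0.2387² + 0.0065² + 0.0065² + 0.0839² + 0.0323² + 0.4063² + 0.0516² + 0.1419² + 0.0129² + 0.0194² = 0.05698 + 0.00004 + 0.00004 + 0.00704 + 0.00104 + 0.16508 + 0.00266 + 0.02014 + 0.00017 + 0.00038 = 0.25357 (working shown to 5 dp, full precision carried).
So 1 − D = 0.74643, i.e. 0.746 to 3 decimal places.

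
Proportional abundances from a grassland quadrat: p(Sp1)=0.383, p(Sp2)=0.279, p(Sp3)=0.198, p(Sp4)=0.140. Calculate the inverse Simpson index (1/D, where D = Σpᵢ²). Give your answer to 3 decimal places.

D = 0.383² + 0.279² + 0.198² + 0.14² = 0.1466890 + 0.0778410 + 0.0392040 + 0.0196000 = 0.2833340 (working shown to 7 dp, full precision carried).
So 1/D = 3.52940, i.e. 3.529 to 3 decimal places.

3.529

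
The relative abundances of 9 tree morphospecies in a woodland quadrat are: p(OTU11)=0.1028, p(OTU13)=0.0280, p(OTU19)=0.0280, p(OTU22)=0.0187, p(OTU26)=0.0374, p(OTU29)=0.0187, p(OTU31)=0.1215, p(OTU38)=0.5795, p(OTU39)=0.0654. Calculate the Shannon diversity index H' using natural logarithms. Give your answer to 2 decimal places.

1.46

Each pᵢ ln pᵢ term (working shown to 4 dp, full precision carried): 0.1028×(-2.2750)=-0.2339, 0.028×(-3.5756)=-0.1001, 0.028×(-3.5756)=-0.1001, 0.0187×(-3.9792)=-0.0744, 0.0374×(-3.2861)=-0.1229, 0.0187×(-3.9792)=-0.0744, 0.1215×(-2.1078)=-0.2561, 0.5795×(-0.5456)=-0.3162, 0.0654×(-2.7272)=-0.1784.
Sum = -1.4565, so H' = 1.46.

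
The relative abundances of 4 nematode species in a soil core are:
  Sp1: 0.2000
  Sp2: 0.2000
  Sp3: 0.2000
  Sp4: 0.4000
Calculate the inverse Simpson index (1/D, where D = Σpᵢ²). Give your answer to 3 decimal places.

D = 0.2² + 0.2² + 0.2² + 0.4² = 0.0400000 + 0.0400000 + 0.0400000 + 0.1600000 = 0.2800000 (working shown to 7 dp, full precision carried).
So 1/D = 3.57143, i.e. 3.571 to 3 decimal places.

3.571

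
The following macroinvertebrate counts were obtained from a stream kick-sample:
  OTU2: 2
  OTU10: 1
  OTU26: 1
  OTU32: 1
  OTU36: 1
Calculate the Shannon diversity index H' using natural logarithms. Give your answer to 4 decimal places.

Total N = 2+1+1+1+1 = 6, so the proportions are 0.333333, 0.166667, 0.166667, 0.166667, 0.166667 (working shown to 6 dp, full precision carried).
Each pᵢ ln pᵢ term: 0.333333×(-1.098612)=-0.366204, 0.166667×(-1.791759)=-0.298627, 0.166667×(-1.791759)=-0.298627, 0.166667×(-1.791759)=-0.298627, 0.166667×(-1.791759)=-0.298627.
Sum = -1.560710, so H' = 1.5607.

1.5607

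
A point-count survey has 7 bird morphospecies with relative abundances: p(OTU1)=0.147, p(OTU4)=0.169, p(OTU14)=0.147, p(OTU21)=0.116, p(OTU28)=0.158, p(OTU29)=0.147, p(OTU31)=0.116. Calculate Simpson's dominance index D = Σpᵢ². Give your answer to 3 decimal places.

0.145

D = 0.147² + 0.169² + 0.147² + 0.116² + 0.158² + 0.147² + 0.116² = 0.02161 + 0.02856 + 0.02161 + 0.01346 + 0.02496 + 0.02161 + 0.01346 = 0.14526 (working shown to 5 dp, full precision carried).
To 3 decimal places, D = 0.145.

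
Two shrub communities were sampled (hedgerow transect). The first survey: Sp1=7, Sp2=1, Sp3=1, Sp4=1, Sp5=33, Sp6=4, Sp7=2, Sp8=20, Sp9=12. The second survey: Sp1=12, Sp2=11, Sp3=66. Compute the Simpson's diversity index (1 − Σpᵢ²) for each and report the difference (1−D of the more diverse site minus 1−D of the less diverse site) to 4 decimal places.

The first survey: N=81, proportions 0.08642, 0.012346, 0.012346, 0.012346, 0.407407, 0.049383, 0.024691, 0.246914, 0.148148, giving 1−D = 0.740131 (working shown to 6 dp, full precision carried).
The second survey: N=89, proportions 0.134831, 0.123596, 0.741573, giving 1−D = 0.416614.
Difference = |0.740131 − 0.416614| = 0.323517, i.e. 0.3235 to 4 decimal places.

0.3235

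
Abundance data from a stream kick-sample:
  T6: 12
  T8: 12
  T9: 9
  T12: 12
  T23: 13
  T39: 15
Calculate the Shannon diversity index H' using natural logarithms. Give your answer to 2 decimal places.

Total N = 12+12+9+12+13+15 = 73, so the proportions are 0.1644, 0.1644, 0.1233, 0.1644, 0.1781, 0.2055 (working shown to 4 dp, full precision carried).
Each pᵢ ln pᵢ term: 0.1644×(-1.8056)=-0.2968, 0.1644×(-1.8056)=-0.2968, 0.1233×(-2.0932)=-0.2581, 0.1644×(-1.8056)=-0.2968, 0.1781×(-1.7255)=-0.3073, 0.2055×(-1.5824)=-0.3252.
Sum = -1.7809, so H' = 1.78.

1.78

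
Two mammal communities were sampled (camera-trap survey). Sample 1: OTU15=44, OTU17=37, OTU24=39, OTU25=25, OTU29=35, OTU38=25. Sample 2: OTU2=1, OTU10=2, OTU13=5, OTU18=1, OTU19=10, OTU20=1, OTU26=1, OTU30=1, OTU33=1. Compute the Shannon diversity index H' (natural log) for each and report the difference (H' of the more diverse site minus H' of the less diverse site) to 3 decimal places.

Sample 1: N=205, proportions 0.21463415, 0.1804878, 0.1902439, 0.12195122, 0.17073171, 0.12195122, giving H' = 1.76999445 (working shown to 8 dp, full precision carried).
Sample 2: N=23, proportions 0.04347826, 0.08695652, 0.2173913, 0.04347826, 0.43478261, 0.04347826, 0.04347826, 0.04347826, 0.04347826, giving H' = 1.72421879.
Difference = |1.76999445 − 1.72421879| = 0.04577566, i.e. 0.046 to 3 decimal places.

0.046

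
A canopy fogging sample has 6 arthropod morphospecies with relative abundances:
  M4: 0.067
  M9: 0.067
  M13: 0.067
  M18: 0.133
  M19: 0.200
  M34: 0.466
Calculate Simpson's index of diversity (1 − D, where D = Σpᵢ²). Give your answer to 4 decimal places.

D = 0.067² + 0.067² + 0.067² + 0.133² + 0.2² + 0.466² = 0.004489 + 0.004489 + 0.004489 + 0.017689 + 0.040000 + 0.217156 = 0.288312 (working shown to 6 dp, full precision carried).
So 1 − D = 0.711688, i.e. 0.7117 to 4 decimal places.

0.7117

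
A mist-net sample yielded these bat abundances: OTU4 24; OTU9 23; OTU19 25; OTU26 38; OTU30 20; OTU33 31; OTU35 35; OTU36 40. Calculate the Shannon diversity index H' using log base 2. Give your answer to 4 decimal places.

2.9588

Total N = 24+23+25+38+20+31+35+40 = 236, so the proportions are 0.101695, 0.097458, 0.105932, 0.161017, 0.084746, 0.131356, 0.148305, 0.169492 (working shown to 6 dp, full precision carried).
Each pᵢ log₂ pᵢ term: 0.101695×(-3.297681)=-0.335357, 0.097458×(-3.359081)=-0.327368, 0.105932×(-3.238787)=-0.343092, 0.161017×(-2.634716)=-0.424234, 0.084746×(-3.560715)=-0.301756, 0.131356×(-2.928447)=-0.384669, 0.148305×(-2.753360)=-0.408337, 0.169492×(-2.560715)=-0.434019.
Sum = -2.958832, so H' = 2.9588.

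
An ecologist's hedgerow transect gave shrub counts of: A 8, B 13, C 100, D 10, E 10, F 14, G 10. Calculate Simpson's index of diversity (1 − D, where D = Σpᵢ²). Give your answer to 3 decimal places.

Total N = 8+13+100+10+10+14+10 = 165, so the proportions are 0.04848, 0.07879, 0.60606, 0.06061, 0.06061, 0.08485, 0.06061 (working shown to 5 dp, full precision carried).
D = 0.04848² + 0.07879² + 0.60606² + 0.06061² + 0.06061² + 0.08485² + 0.06061² = 0.00235 + 0.00621 + 0.36731 + 0.00367 + 0.00367 + 0.00720 + 0.00367 = 0.39409.
So 1 − D = 0.60591, i.e. 0.606 to 3 decimal places.

0.606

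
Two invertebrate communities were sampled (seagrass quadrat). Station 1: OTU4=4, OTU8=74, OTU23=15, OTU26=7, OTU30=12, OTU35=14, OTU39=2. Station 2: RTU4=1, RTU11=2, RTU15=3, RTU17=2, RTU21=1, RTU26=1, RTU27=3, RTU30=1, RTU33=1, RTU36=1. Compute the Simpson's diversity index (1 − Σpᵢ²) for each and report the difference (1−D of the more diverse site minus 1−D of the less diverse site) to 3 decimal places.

0.248

Station 1: N=128, proportions 0.03125, 0.57812, 0.11719, 0.05469, 0.09375, 0.10938, 0.01562, giving 1−D = 0.62708 (working shown to 5 dp, full precision carried).
Station 2: N=16, proportions 0.0625, 0.125, 0.1875, 0.125, 0.0625, 0.0625, 0.1875, 0.0625, 0.0625, 0.0625, giving 1−D = 0.87500.
Difference = |0.62708 − 0.87500| = 0.24792, i.e. 0.248 to 3 decimal places.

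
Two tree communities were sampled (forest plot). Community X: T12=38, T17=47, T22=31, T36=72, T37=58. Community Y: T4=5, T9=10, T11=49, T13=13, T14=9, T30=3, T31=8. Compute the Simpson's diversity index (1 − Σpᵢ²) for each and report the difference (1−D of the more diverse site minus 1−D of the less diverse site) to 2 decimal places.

0.09

Community X: N=246, proportions 0.1545, 0.1911, 0.126, 0.2927, 0.2358, giving 1−D = 0.7825 (working shown to 4 dp, full precision carried).
Community Y: N=97, proportions 0.0515, 0.1031, 0.5052, 0.134, 0.0928, 0.0309, 0.0825, giving 1−D = 0.6972.
Difference = |0.7825 − 0.6972| = 0.0853, i.e. 0.09 to 2 decimal places.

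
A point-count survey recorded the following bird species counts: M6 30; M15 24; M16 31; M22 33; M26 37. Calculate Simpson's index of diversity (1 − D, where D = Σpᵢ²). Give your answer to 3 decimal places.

0.796

Total N = 30+24+31+33+37 = 155, so the proportions are 0.19355, 0.15484, 0.2, 0.2129, 0.23871 (working shown to 5 dp, full precision carried).
D = 0.19355² + 0.15484² + 0.2² + 0.2129² + 0.23871² = 0.03746 + 0.02398 + 0.04000 + 0.04533 + 0.05698 = 0.20375.
So 1 − D = 0.79625, i.e. 0.796 to 3 decimal places.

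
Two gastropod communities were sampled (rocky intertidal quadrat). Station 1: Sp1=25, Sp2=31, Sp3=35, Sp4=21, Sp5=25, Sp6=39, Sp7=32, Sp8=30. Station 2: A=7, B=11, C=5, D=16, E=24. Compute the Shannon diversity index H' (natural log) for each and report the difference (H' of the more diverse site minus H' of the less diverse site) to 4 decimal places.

Station 1: N=238, proportions 0.105042, 0.1302521, 0.1470588, 0.0882353, 0.105042, 0.1638655, 0.1344538, 0.1260504, giving H' = 2.0622374 (working shown to 7 dp, full precision carried).
Station 2: N=63, proportions 0.1111111, 0.1746032, 0.0793651, 0.2539683, 0.3809524, giving H' = 1.4656725.
Difference = |2.0622374 − 1.4656725| = 0.5965649, i.e. 0.5966 to 4 decimal places.

0.5966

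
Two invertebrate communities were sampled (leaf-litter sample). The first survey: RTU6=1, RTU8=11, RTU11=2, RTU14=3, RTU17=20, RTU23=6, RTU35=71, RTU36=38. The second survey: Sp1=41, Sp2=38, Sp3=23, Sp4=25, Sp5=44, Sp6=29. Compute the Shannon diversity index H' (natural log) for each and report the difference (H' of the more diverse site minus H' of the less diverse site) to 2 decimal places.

0.31

The first survey: N=152, proportions 0.006579, 0.072368, 0.013158, 0.019737, 0.131579, 0.039474, 0.467105, 0.25, giving H' = 1.454126 (working shown to 6 dp, full precision carried).
The second survey: N=200, proportions 0.205, 0.19, 0.115, 0.125, 0.22, 0.145, giving H' = 1.762173.
Difference = |1.454126 − 1.762173| = 0.308047, i.e. 0.31 to 2 decimal places.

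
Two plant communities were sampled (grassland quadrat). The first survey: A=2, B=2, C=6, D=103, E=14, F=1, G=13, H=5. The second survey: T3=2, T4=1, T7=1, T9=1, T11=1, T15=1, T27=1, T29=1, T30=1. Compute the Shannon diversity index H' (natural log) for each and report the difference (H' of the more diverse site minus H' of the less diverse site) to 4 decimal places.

The first survey: N=146, proportions 0.01369863, 0.01369863, 0.04109589, 0.70547945, 0.09589041, 0.00684932, 0.0890411, 0.03424658, giving H' = 1.08471234 (working shown to 8 dp, full precision carried).
The second survey: N=10, proportions 0.2, 0.1, 0.1, 0.1, 0.1, 0.1, 0.1, 0.1, 0.1, giving H' = 2.16395566.
Difference = |1.08471234 − 2.16395566| = 1.07924332, i.e. 1.0792 to 4 decimal places.

1.0792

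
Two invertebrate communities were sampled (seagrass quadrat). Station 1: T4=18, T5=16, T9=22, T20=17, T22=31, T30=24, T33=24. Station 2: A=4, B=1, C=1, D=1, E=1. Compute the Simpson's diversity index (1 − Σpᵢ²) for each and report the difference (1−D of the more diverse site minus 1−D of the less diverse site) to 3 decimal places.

0.162

Station 1: N=152, proportions 0.11842, 0.10526, 0.14474, 0.11184, 0.20395, 0.15789, 0.15789, giving 1−D = 0.84998 (working shown to 5 dp, full precision carried).
Station 2: N=8, proportions 0.5, 0.125, 0.125, 0.125, 0.125, giving 1−D = 0.68750.
Difference = |0.84998 − 0.68750| = 0.16248, i.e. 0.162 to 3 decimal places.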